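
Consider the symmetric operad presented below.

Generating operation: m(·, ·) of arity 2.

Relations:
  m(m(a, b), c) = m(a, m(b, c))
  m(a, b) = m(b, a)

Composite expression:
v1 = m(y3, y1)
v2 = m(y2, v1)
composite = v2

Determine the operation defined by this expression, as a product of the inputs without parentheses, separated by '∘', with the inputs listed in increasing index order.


y1 ∘ y2 ∘ y3

Shape and order are irrelevant to m; the y-input set decides.
m(y3, y1) spells out as y3 ∘ y1
m(y2, m(y3, y1)) spells out as y2 ∘ y3 ∘ y1
putting the inputs in ascending order: y1 ∘ y2 ∘ y3


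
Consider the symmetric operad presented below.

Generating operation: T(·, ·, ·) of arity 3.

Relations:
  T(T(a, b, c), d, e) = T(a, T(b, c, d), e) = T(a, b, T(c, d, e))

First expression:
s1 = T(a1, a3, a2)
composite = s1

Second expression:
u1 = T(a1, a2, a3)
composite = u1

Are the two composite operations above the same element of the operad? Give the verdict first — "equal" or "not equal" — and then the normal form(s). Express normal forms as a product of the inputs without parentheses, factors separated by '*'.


not equal: they reduce to a1 * a3 * a2 and a1 * a2 * a3

Reducing the first expression gives a1 * a3 * a2
Reducing the second expression gives a1 * a2 * a3
No match — not equal.


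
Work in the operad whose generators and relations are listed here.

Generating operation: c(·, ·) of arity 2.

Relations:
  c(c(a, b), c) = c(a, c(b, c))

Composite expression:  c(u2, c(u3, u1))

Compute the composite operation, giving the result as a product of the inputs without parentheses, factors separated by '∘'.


The c-tree's shape is irrelevant; the u-reading-order decides.
c(u3, u1) reduces to u3 ∘ u1
c(u2, c(u3, u1)) reduces to u2 ∘ u3 ∘ u1

u2 ∘ u3 ∘ u1


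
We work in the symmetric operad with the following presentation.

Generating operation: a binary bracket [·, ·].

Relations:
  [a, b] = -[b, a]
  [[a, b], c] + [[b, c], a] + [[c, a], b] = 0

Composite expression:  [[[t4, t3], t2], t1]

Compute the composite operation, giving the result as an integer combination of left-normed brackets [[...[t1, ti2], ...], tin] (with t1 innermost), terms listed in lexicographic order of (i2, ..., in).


Left-normed coefficients sit on the t1-initial expansion words.
Composite bracket: [[[t4, t3], t2], t1]
Each bracket splits as ab - ba, giving 8 signed words (2^3 = 8).
The t1-initial words carry the normal form:
  t1t2t3t4 (sign -1) contributes -[[[t1, t2], t3], t4]
  t1t2t4t3 (sign +1) contributes +[[[t1, t2], t4], t3]
  t1t3t4t2 (sign +1) contributes +[[[t1, t3], t4], t2]
  t1t4t3t2 (sign -1) contributes -[[[t1, t4], t3], t2]

-[[[t1, t2], t3], t4] + [[[t1, t2], t4], t3] + [[[t1, t3], t4], t2] - [[[t1, t4], t3], t2]


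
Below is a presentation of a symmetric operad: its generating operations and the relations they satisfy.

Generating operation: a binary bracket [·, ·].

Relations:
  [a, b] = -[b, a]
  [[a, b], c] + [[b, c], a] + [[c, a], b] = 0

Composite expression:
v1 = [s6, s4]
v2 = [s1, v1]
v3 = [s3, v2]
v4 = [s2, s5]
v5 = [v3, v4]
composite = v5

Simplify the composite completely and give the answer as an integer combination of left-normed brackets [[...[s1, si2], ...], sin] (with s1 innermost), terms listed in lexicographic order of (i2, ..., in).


Skip Jacobi rewriting: expand, keep s1-initial words, read off terms.
Composite bracket: [[s3, [s1, [s6, s4]]], [s2, s5]]
Applying ab - ba throughout gives 32 signed words (2^5 = 32).
Collect the words opening with s1:
  s1s4s6s3s2s5 (sign +1) contributes +[[[[[s1, s4], s6], s3], s2], s5]
  s1s4s6s3s5s2 (sign -1) contributes -[[[[[s1, s4], s6], s3], s5], s2]
  s1s6s4s3s2s5 (sign -1) contributes -[[[[[s1, s6], s4], s3], s2], s5]
  s1s6s4s3s5s2 (sign +1) contributes +[[[[[s1, s6], s4], s3], s5], s2]

[[[[[s1, s4], s6], s3], s2], s5] - [[[[[s1, s4], s6], s3], s5], s2] - [[[[[s1, s6], s4], s3], s2], s5] + [[[[[s1, s6], s4], s3], s5], s2]


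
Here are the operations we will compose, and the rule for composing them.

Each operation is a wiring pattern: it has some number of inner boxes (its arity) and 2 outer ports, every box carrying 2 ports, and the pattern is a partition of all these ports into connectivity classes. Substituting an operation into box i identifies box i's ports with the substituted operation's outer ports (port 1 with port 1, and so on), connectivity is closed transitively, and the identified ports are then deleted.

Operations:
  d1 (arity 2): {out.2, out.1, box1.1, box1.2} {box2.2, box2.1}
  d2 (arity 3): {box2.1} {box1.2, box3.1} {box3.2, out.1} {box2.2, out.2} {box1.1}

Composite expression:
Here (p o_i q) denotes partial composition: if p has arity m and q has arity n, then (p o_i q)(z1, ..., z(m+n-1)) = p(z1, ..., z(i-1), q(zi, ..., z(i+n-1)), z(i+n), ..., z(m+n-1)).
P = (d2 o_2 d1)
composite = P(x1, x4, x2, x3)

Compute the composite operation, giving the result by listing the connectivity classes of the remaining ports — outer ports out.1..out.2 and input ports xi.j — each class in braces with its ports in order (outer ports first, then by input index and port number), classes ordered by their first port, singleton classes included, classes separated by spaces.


{out.1, x3.2} {out.2, x4.1, x4.2} {x1.1} {x1.2, x3.1} {x2.1, x2.2}

Reachability decides: close wires over d2-identified ports.
through d1, on inputs (x4, x2): {out.1, out.2, x4.1, x4.2} {x2.1, x2.2} (out.j = stage outer ports)
through d2, on inputs (x1, x4, x2, x3): {out.1, x3.2} {out.2, x4.1, x4.2} {x1.1} {x1.2, x3.1} {x2.1, x2.2} (out.j = stage outer ports)


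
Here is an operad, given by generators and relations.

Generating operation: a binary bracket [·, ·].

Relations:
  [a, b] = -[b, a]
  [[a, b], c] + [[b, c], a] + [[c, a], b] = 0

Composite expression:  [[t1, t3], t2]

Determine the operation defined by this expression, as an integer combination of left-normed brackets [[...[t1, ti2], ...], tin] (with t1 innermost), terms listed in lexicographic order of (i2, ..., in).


Left-normed coefficients sit on the t1-initial expansion words.
Composite bracket: [[t1, t3], t2]
Under [a, b] = ab - ba we get 4 signed associative words (2^2 = 4).
Only words starting with t1 matter:
  sign of t1t3t2 is +1, so it contributes +[[t1, t3], t2]

[[t1, t3], t2]


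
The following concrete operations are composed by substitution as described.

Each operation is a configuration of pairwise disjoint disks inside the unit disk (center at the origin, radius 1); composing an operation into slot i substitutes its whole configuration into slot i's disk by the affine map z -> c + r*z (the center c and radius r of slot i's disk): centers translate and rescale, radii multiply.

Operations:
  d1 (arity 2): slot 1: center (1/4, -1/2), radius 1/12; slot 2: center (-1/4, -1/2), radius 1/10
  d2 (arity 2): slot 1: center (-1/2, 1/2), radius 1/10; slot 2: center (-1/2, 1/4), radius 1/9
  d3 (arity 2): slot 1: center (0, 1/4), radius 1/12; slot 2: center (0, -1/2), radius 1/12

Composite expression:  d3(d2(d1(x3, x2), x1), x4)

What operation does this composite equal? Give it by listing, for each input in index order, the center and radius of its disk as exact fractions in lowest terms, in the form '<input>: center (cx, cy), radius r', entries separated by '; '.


Below d3, radii multiply path by path; the x-disk centers shift.
x3 passes through 3 substitutions, ending at center (-19/480, 23/80), radius 1/1440
x2 passes through 3 substitutions, ending at center (-7/160, 23/80), radius 1/1200
x1 passes through 2 substitutions, ending at center (-1/24, 13/48), radius 1/108
x4 passes through 1 substitution, ending at center (0, -1/2), radius 1/12

x1: center (-1/24, 13/48), radius 1/108; x2: center (-7/160, 23/80), radius 1/1200; x3: center (-19/480, 23/80), radius 1/1440; x4: center (0, -1/2), radius 1/12


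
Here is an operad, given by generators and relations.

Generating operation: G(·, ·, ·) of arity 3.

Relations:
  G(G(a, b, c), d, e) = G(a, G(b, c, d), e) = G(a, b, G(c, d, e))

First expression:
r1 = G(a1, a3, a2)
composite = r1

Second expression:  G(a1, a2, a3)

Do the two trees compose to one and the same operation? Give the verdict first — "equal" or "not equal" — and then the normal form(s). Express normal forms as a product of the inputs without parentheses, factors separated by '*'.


not equal — first a1 * a3 * a2, second a1 * a2 * a3

In normal form, the first expression is a1 * a3 * a2
In normal form, the second expression is a1 * a2 * a3
The forms do not match — not equal.


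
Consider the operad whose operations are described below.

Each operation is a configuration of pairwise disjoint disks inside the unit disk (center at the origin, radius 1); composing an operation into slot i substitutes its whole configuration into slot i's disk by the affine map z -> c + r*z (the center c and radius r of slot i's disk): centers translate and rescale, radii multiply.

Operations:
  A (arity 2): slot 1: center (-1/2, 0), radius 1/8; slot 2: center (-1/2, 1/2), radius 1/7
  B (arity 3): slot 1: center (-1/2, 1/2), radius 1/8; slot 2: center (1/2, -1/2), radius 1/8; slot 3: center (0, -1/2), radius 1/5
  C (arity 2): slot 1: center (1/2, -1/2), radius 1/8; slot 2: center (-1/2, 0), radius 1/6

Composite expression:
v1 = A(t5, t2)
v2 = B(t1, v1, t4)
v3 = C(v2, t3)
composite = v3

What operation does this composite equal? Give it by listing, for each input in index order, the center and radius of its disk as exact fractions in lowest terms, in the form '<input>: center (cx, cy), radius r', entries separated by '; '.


t1: center (7/16, -7/16), radius 1/64; t2: center (71/128, -71/128), radius 1/448; t3: center (-1/2, 0), radius 1/6; t4: center (1/2, -9/16), radius 1/40; t5: center (71/128, -9/16), radius 1/512

Only the slot chain above each t matters under C; compose those maps.
t1: after 2 affine steps, its disk has center (7/16, -7/16), radius 1/64
t5: after 3 affine steps, its disk has center (71/128, -9/16), radius 1/512
t2: after 3 affine steps, its disk has center (71/128, -71/128), radius 1/448
t4: after 2 affine steps, its disk has center (1/2, -9/16), radius 1/40
t3: after 1 affine step, its disk has center (-1/2, 0), radius 1/6


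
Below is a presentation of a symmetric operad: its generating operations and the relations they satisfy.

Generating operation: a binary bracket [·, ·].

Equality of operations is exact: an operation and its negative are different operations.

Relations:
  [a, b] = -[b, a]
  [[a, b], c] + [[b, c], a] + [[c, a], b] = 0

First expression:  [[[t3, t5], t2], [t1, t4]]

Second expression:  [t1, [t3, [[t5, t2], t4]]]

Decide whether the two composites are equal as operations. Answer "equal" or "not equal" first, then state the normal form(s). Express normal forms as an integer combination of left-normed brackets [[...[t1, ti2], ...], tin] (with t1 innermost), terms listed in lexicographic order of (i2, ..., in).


not equal; the first gives [[[[t1, t4], t2], t3], t5] - [[[[t1, t4], t2], t5], t3] - [[[[t1, t4], t3], t5], t2] + [[[[t1, t4], t5], t3], t2] and the second [[[[t1, t2], t5], t4], t3] - [[[[t1, t3], t2], t5], t4] + [[[[t1, t3], t4], t2], t5] - [[[[t1, t3], t4], t5], t2] + [[[[t1, t3], t5], t2], t4] - [[[[t1, t4], t2], t5], t3] + [[[[t1, t4], t5], t2], t3] - [[[[t1, t5], t2], t4], t3]

The first expression reduces to [[[[t1, t4], t2], t3], t5] - [[[[t1, t4], t2], t5], t3] - [[[[t1, t4], t3], t5], t2] + [[[[t1, t4], t5], t3], t2]
The second expression reduces to [[[[t1, t2], t5], t4], t3] - [[[[t1, t3], t2], t5], t4] + [[[[t1, t3], t4], t2], t5] - [[[[t1, t3], t4], t5], t2] + [[[[t1, t3], t5], t2], t4] - [[[[t1, t4], t2], t5], t3] + [[[[t1, t4], t5], t2], t3] - [[[[t1, t5], t2], t4], t3]
The normal forms differ: not equal.


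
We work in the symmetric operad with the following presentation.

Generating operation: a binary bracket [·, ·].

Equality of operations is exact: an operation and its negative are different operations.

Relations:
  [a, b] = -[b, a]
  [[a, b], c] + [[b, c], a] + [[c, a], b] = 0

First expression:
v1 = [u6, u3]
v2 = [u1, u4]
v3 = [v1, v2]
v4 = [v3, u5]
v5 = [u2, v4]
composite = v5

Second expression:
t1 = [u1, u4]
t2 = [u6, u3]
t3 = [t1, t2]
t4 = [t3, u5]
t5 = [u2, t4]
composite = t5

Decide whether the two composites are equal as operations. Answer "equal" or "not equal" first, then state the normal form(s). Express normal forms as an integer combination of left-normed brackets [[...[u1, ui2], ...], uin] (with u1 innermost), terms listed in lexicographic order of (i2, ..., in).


not equal; first: -[[[[[u1, u4], u3], u6], u5], u2] + [[[[[u1, u4], u6], u3], u5], u2]; second: [[[[[u1, u4], u3], u6], u5], u2] - [[[[[u1, u4], u6], u3], u5], u2]

In normal form, the first expression is -[[[[[u1, u4], u3], u6], u5], u2] + [[[[[u1, u4], u6], u3], u5], u2]
In normal form, the second expression is [[[[[u1, u4], u3], u6], u5], u2] - [[[[[u1, u4], u6], u3], u5], u2]
The normal forms differ: not equal.


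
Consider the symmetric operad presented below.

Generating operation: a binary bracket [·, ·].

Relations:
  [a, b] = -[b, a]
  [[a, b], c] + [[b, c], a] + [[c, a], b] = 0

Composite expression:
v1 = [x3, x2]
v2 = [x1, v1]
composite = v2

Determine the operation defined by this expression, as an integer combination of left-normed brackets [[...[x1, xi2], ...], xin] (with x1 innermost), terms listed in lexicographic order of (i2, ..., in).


-[[x1, x2], x3] + [[x1, x3], x2]


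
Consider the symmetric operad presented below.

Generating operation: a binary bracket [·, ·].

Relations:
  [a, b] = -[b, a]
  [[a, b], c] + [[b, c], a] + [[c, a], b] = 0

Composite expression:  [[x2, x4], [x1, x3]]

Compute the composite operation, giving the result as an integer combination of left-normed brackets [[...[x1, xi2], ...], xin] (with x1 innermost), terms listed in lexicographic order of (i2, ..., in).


-[[[x1, x3], x2], x4] + [[[x1, x3], x4], x2]

Left-normed coefficients sit on the x1-initial expansion words.
Composite bracket: [[x2, x4], [x1, x3]]
The bracket unfolds into 8 signed words via [a, b] = ab - ba (2^3 = 8).
Words beginning with x1 determine it all:
  the word x1x3x2x4 carries sign -1 and contributes -[[[x1, x3], x2], x4]
  the word x1x3x4x2 carries sign +1 and contributes +[[[x1, x3], x4], x2]


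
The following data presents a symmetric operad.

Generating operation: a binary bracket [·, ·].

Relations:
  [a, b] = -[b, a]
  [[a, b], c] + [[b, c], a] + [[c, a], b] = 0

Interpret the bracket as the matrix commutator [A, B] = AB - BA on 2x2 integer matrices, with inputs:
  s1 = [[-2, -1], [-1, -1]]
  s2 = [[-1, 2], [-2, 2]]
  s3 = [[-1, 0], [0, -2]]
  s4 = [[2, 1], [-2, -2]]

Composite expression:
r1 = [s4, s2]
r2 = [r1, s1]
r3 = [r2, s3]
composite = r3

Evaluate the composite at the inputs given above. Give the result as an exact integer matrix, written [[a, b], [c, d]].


[[0, -7], [-10, 0]]

[s4, s2] = [[2, 11], [14, -2]]
[[s4, s2], s1] = [[3, 7], [-10, -3]]
[[[s4, s2], s1], s3] = [[0, -7], [-10, 0]]


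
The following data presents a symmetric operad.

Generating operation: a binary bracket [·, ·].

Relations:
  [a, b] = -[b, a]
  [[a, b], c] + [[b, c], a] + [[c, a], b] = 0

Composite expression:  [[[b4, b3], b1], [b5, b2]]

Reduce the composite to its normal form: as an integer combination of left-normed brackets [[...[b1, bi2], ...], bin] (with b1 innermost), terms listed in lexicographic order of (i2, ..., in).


-[[[[b1, b3], b4], b2], b5] + [[[[b1, b3], b4], b5], b2] + [[[[b1, b4], b3], b2], b5] - [[[[b1, b4], b3], b5], b2]

Expand each bracket as ab - ba; the b1-initial words give the coefficients.
Composite bracket: [[[b4, b3], b1], [b5, b2]]
The bracket unfolds into 16 signed words via [a, b] = ab - ba (2^4 = 16).
Words beginning with b1 determine it all:
  word b1b3b4b2b5 has sign -1, contributing -[[[[b1, b3], b4], b2], b5]
  word b1b3b4b5b2 has sign +1, contributing +[[[[b1, b3], b4], b5], b2]
  word b1b4b3b2b5 has sign +1, contributing +[[[[b1, b4], b3], b2], b5]
  word b1b4b3b5b2 has sign -1, contributing -[[[[b1, b4], b3], b5], b2]


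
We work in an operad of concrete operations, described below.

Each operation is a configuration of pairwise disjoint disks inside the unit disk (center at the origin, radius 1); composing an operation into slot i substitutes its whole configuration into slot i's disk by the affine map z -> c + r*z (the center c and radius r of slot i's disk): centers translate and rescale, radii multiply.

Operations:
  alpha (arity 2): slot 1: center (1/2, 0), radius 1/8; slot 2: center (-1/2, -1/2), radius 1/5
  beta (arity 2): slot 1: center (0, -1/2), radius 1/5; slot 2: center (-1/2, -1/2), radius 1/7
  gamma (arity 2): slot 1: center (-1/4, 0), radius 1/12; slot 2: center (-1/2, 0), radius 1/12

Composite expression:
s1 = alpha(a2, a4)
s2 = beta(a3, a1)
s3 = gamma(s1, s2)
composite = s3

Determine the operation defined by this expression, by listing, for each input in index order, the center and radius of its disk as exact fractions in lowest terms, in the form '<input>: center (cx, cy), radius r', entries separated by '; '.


a1: center (-13/24, -1/24), radius 1/84; a2: center (-5/24, 0), radius 1/96; a3: center (-1/2, -1/24), radius 1/60; a4: center (-7/24, -1/24), radius 1/60

Nesting under gamma composes maps z -> c + r*z down each a-path.
input a2: composing its 2 substitution steps yields center (-5/24, 0), radius 1/96
input a4: composing its 2 substitution steps yields center (-7/24, -1/24), radius 1/60
input a3: composing its 2 substitution steps yields center (-1/2, -1/24), radius 1/60
input a1: composing its 2 substitution steps yields center (-13/24, -1/24), radius 1/84


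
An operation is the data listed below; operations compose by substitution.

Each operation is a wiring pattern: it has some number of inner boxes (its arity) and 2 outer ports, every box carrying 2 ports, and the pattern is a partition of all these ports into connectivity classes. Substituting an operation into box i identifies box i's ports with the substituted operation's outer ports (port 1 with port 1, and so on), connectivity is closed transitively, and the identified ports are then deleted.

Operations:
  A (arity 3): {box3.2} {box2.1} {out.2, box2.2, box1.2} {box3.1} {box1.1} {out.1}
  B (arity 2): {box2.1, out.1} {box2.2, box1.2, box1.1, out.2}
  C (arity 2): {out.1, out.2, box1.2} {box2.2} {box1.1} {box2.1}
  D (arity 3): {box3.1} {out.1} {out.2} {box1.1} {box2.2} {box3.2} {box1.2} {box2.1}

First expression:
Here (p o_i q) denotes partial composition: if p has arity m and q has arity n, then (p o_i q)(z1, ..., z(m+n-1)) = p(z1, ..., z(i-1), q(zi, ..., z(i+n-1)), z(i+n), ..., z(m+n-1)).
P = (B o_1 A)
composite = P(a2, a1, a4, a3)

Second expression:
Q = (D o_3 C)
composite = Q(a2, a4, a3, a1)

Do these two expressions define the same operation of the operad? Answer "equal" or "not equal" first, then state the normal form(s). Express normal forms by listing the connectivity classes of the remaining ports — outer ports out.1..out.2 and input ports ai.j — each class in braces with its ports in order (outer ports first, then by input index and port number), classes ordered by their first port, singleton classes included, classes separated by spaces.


Reducing the first expression gives {out.1, a3.1} {out.2, a1.2, a2.2, a3.2} {a1.1} {a2.1} {a4.1} {a4.2}
Reducing the second expression gives {out.1} {out.2} {a1.1} {a1.2} {a2.1} {a2.2} {a3.1} {a3.2} {a4.1} {a4.2}
They disagree, so not equal.

not equal: they reduce to {out.1, a3.1} {out.2, a1.2, a2.2, a3.2} {a1.1} {a2.1} {a4.1} {a4.2} and {out.1} {out.2} {a1.1} {a1.2} {a2.1} {a2.2} {a3.1} {a3.2} {a4.1} {a4.2}


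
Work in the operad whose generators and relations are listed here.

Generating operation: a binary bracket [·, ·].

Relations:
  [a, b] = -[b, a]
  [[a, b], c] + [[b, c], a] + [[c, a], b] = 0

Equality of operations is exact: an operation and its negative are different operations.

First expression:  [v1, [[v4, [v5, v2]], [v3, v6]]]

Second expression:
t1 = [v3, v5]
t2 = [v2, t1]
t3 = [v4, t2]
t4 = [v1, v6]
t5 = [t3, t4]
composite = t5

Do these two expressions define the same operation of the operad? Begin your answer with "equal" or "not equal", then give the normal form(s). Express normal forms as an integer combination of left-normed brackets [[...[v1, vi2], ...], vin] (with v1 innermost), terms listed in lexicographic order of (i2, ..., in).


not equal; first: [[[[[v1, v2], v5], v4], v3], v6] - [[[[[v1, v2], v5], v4], v6], v3] - [[[[[v1, v3], v6], v2], v5], v4] + [[[[[v1, v3], v6], v4], v2], v5] - [[[[[v1, v3], v6], v4], v5], v2] + [[[[[v1, v3], v6], v5], v2], v4] - [[[[[v1, v4], v2], v5], v3], v6] + [[[[[v1, v4], v2], v5], v6], v3] + [[[[[v1, v4], v5], v2], v3], v6] - [[[[[v1, v4], v5], v2], v6], v3] - [[[[[v1, v5], v2], v4], v3], v6] + [[[[[v1, v5], v2], v4], v6], v3] + [[[[[v1, v6], v3], v2], v5], v4] - [[[[[v1, v6], v3], v4], v2], v5] + [[[[[v1, v6], v3], v4], v5], v2] - [[[[[v1, v6], v3], v5], v2], v4]; second: [[[[[v1, v6], v2], v3], v5], v4] - [[[[[v1, v6], v2], v5], v3], v4] - [[[[[v1, v6], v3], v5], v2], v4] - [[[[[v1, v6], v4], v2], v3], v5] + [[[[[v1, v6], v4], v2], v5], v3] + [[[[[v1, v6], v4], v3], v5], v2] - [[[[[v1, v6], v4], v5], v3], v2] + [[[[[v1, v6], v5], v3], v2], v4]


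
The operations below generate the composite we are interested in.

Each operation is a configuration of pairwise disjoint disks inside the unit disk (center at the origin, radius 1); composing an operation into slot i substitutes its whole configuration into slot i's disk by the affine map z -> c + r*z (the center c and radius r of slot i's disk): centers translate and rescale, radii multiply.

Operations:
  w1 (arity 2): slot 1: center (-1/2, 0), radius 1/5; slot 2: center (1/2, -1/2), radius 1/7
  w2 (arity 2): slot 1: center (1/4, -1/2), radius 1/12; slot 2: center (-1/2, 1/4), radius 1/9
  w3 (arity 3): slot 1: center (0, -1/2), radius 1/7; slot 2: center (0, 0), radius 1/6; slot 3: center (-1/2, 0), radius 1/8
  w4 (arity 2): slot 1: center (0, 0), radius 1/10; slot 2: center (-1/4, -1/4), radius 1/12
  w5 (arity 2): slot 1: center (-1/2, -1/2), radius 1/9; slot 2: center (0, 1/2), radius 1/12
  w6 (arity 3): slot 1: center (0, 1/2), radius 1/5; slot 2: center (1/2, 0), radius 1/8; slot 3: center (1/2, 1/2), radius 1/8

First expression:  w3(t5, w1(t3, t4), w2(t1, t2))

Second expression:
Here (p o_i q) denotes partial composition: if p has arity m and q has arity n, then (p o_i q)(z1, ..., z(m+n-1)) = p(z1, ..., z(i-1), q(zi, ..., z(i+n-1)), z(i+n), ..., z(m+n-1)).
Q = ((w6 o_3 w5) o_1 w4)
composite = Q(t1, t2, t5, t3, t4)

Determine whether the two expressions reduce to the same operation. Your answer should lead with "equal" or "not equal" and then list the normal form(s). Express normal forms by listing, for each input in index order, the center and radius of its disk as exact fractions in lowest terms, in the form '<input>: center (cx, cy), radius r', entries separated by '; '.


not equal: they reduce to t1: center (-15/32, -1/16), radius 1/96; t2: center (-9/16, 1/32), radius 1/72; t3: center (-1/12, 0), radius 1/30; t4: center (1/12, -1/12), radius 1/42; t5: center (0, -1/2), radius 1/7 and t1: center (0, 1/2), radius 1/50; t2: center (-1/20, 9/20), radius 1/60; t3: center (7/16, 7/16), radius 1/72; t4: center (1/2, 9/16), radius 1/96; t5: center (1/2, 0), radius 1/8


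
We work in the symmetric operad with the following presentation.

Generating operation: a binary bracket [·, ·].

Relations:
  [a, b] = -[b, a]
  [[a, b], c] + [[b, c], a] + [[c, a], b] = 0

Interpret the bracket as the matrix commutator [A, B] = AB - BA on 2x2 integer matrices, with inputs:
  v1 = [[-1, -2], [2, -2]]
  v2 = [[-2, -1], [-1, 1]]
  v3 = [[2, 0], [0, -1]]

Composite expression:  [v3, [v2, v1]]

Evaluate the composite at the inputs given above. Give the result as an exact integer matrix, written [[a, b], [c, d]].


[[0, 21], [-15, 0]]

[v2, v1] = [[-4, 7], [5, 4]]
[v3, [v2, v1]] = [[0, 21], [-15, 0]]


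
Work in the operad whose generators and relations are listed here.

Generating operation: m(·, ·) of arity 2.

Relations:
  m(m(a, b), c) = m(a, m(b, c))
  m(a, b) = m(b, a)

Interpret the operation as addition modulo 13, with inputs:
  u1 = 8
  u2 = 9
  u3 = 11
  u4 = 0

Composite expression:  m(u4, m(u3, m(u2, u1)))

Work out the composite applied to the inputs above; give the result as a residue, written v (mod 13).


2 (mod 13)

m(u2, u1) = 4
m(u3, m(u2, u1)) = 2
m(u4, m(u3, m(u2, u1))) = 2


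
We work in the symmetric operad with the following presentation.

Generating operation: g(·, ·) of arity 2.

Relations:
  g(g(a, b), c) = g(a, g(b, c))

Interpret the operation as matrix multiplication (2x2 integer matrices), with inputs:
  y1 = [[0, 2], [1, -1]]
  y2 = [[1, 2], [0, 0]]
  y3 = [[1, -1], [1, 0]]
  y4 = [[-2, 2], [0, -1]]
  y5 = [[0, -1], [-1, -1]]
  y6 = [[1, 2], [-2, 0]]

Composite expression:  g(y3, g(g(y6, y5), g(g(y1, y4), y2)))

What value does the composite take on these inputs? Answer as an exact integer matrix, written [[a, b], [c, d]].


g(y6, y5) = [[-2, -3], [0, 2]]
g(y1, y4) = [[0, -2], [-2, 3]]
g(g(y1, y4), y2) = [[0, 0], [-2, -4]]
g(g(y6, y5), g(g(y1, y4), y2)) = [[6, 12], [-4, -8]]
g(y3, g(g(y6, y5), g(g(y1, y4), y2))) = [[10, 20], [6, 12]]

[[10, 20], [6, 12]]


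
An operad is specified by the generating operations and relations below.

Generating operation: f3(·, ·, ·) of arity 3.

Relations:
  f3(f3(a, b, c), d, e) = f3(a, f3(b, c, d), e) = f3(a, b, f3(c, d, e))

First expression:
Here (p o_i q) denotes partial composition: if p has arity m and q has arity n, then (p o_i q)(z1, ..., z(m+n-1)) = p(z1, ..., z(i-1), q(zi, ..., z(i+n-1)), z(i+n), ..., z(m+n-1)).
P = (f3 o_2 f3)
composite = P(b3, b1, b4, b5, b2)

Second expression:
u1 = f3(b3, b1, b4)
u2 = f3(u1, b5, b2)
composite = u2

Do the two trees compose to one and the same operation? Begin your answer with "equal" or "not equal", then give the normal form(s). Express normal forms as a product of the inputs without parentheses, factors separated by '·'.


equal — both sides give b3 · b1 · b4 · b5 · b2

In normal form, the first expression is b3 · b1 · b4 · b5 · b2
In normal form, the second expression is b3 · b1 · b4 · b5 · b2
The forms coincide; equal.


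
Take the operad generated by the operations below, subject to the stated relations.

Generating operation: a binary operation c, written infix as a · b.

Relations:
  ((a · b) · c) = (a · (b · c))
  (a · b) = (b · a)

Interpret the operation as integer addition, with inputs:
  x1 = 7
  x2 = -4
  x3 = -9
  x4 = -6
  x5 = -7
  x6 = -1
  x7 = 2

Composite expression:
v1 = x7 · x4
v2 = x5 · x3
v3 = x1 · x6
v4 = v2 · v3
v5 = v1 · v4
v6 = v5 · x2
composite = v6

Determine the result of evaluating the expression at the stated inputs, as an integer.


-18


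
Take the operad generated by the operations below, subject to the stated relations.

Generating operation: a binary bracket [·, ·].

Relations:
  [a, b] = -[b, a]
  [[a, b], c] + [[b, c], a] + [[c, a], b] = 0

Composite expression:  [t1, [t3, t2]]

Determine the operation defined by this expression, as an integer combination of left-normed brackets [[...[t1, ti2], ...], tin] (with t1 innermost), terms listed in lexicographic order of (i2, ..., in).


-[[t1, t2], t3] + [[t1, t3], t2]

In the tensor algebra, words opening t1 carry the t1-anchored form.
Composite bracket: [t1, [t3, t2]]
Each bracket splits as ab - ba, giving 4 signed words (2^2 = 4).
Keep just the words that open with t1:
  t1t2t3 appears with sign -1, giving the term -[[t1, t2], t3]
  t1t3t2 appears with sign +1, giving the term +[[t1, t3], t2]


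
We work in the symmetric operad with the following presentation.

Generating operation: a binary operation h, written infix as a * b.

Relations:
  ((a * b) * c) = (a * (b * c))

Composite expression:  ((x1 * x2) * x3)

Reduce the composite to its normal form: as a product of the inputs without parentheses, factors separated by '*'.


x1 * x2 * x3


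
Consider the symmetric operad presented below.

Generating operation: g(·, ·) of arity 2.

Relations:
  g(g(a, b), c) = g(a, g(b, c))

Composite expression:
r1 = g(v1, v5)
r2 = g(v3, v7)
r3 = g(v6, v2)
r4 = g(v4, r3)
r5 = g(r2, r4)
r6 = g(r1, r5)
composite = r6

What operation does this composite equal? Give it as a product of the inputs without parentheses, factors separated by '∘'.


v1 ∘ v5 ∘ v3 ∘ v7 ∘ v4 ∘ v6 ∘ v2

Key point: g is associative — brackets drop, the v-order remains.
g(v1, v5) spells out as v1 ∘ v5
g(v3, v7) spells out as v3 ∘ v7
g(v6, v2) spells out as v6 ∘ v2
g(v4, g(v6, v2)) spells out as v4 ∘ v6 ∘ v2
g(g(v3, v7), g(v4, g(v6, v2))) spells out as v3 ∘ v7 ∘ v4 ∘ v6 ∘ v2
g(g(v1, v5), g(g(v3, v7), g(v4, g(v6, v2)))) spells out as v1 ∘ v5 ∘ v3 ∘ v7 ∘ v4 ∘ v6 ∘ v2


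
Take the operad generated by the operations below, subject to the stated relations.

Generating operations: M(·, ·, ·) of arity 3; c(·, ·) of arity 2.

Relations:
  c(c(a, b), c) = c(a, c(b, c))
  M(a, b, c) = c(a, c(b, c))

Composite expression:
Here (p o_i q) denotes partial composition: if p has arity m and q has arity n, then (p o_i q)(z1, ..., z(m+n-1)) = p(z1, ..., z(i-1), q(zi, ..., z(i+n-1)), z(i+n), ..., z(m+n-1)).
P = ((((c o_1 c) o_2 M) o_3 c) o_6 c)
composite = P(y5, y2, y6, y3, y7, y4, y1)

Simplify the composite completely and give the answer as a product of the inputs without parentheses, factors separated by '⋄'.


Key point: c is associative — brackets drop, the y-order remains.
c(y6, y3) unparenthesizes to y6 ⋄ y3
M(y2, c(y6, y3), y7) unparenthesizes to y2 ⋄ y6 ⋄ y3 ⋄ y7
c(y5, M(y2, c(y6, y3), y7)) unparenthesizes to y5 ⋄ y2 ⋄ y6 ⋄ y3 ⋄ y7
c(y4, y1) unparenthesizes to y4 ⋄ y1
c(c(y5, M(y2, c(y6, y3), y7)), c(y4, y1)) unparenthesizes to y5 ⋄ y2 ⋄ y6 ⋄ y3 ⋄ y7 ⋄ y4 ⋄ y1

y5 ⋄ y2 ⋄ y6 ⋄ y3 ⋄ y7 ⋄ y4 ⋄ y1


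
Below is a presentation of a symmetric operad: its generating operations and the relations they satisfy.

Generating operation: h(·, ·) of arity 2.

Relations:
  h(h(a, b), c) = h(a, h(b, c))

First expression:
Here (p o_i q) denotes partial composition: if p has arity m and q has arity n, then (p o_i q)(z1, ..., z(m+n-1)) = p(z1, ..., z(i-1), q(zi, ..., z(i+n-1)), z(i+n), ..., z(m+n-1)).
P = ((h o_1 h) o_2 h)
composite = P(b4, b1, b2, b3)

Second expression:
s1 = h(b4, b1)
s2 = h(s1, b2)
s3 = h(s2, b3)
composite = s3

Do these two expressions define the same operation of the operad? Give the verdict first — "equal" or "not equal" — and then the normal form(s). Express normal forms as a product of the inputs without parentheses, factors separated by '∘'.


equal: each reduces to b4 ∘ b1 ∘ b2 ∘ b3

Normal form of the first expression: b4 ∘ b1 ∘ b2 ∘ b3
Normal form of the second expression: b4 ∘ b1 ∘ b2 ∘ b3
The normal forms match — equal.


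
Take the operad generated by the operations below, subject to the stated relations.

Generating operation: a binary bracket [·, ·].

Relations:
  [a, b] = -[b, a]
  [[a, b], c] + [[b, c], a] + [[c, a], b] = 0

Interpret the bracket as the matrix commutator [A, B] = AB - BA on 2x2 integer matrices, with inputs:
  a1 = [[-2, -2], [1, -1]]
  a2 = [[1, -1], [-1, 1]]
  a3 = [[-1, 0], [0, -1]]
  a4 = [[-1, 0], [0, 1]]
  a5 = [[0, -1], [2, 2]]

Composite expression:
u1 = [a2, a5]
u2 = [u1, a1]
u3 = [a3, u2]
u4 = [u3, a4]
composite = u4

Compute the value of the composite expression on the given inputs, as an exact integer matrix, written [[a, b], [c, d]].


[[0, 0], [0, 0]]

[a2, a5] = [[-3, -2], [2, 3]]
[[a2, a5], a1] = [[2, 10], [4, -2]]
[a3, [[a2, a5], a1]] = [[0, 0], [0, 0]]
[[a3, [[a2, a5], a1]], a4] = [[0, 0], [0, 0]]


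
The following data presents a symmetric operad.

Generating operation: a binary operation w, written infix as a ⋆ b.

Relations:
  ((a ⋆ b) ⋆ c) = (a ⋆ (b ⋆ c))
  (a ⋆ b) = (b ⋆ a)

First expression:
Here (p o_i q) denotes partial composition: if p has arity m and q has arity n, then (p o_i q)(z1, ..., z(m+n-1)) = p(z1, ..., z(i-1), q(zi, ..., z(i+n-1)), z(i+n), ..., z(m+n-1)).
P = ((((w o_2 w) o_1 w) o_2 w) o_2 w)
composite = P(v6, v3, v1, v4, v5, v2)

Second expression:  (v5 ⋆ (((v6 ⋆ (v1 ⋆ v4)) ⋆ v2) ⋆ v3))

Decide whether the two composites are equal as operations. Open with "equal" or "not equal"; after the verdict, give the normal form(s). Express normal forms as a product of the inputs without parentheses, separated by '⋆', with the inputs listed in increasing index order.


equal — both sides give v1 ⋆ v2 ⋆ v3 ⋆ v4 ⋆ v5 ⋆ v6

Reducing the first expression gives v1 ⋆ v2 ⋆ v3 ⋆ v4 ⋆ v5 ⋆ v6
Reducing the second expression gives v1 ⋆ v2 ⋆ v3 ⋆ v4 ⋆ v5 ⋆ v6
Same normal form: equal.


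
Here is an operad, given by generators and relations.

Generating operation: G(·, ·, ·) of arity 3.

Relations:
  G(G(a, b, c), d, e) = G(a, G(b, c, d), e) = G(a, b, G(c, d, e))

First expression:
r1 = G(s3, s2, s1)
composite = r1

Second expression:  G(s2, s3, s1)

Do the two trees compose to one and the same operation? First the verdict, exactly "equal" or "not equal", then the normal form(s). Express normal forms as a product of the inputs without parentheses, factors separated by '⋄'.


not equal; the first gives s3 ⋄ s2 ⋄ s1 and the second s2 ⋄ s3 ⋄ s1

Reducing the first expression gives s3 ⋄ s2 ⋄ s1
Reducing the second expression gives s2 ⋄ s3 ⋄ s1
The normal forms differ: not equal.


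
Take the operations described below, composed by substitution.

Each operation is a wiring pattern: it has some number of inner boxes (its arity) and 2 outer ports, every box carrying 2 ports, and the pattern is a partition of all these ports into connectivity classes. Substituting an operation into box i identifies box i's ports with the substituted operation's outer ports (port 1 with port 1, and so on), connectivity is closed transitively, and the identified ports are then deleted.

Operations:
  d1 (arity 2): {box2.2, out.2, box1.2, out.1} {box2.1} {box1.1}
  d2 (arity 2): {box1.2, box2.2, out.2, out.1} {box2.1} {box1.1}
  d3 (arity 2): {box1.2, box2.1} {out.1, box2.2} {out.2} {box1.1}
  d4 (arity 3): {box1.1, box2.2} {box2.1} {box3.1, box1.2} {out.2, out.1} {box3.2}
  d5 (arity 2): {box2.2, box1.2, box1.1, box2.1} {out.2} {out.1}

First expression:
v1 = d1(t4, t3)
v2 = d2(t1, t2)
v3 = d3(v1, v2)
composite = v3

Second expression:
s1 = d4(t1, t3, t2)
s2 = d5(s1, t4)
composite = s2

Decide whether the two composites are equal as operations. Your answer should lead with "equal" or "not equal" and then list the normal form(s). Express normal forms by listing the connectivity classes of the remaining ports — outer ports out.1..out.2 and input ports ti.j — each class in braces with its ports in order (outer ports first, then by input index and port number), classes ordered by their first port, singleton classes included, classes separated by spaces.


not equal — first {out.1, t1.2, t2.2, t3.2, t4.2} {out.2} {t1.1} {t2.1} {t3.1} {t4.1}, second {out.1} {out.2} {t1.1, t3.2} {t1.2, t2.1} {t2.2} {t3.1} {t4.1, t4.2}

Normal form of the first expression: {out.1, t1.2, t2.2, t3.2, t4.2} {out.2} {t1.1} {t2.1} {t3.1} {t4.1}
Normal form of the second expression: {out.1} {out.2} {t1.1, t3.2} {t1.2, t2.1} {t2.2} {t3.1} {t4.1, t4.2}
The normal forms differ: not equal.


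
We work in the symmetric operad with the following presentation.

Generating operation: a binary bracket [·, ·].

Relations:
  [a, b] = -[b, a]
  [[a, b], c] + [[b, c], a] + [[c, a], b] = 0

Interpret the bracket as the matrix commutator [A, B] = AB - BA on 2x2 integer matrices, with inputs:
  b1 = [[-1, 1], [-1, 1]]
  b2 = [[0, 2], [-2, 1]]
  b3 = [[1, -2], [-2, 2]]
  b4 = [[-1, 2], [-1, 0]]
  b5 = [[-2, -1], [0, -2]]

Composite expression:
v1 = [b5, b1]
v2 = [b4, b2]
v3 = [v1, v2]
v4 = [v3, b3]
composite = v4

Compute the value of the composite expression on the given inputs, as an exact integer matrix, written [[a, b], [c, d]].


[[20, -16], [6, -20]]

[b5, b1] = [[1, -2], [0, -1]]
[b4, b2] = [[-2, 0], [-1, 2]]
[[b5, b1], [b4, b2]] = [[2, -8], [2, -2]]
[[[b5, b1], [b4, b2]], b3] = [[20, -16], [6, -20]]


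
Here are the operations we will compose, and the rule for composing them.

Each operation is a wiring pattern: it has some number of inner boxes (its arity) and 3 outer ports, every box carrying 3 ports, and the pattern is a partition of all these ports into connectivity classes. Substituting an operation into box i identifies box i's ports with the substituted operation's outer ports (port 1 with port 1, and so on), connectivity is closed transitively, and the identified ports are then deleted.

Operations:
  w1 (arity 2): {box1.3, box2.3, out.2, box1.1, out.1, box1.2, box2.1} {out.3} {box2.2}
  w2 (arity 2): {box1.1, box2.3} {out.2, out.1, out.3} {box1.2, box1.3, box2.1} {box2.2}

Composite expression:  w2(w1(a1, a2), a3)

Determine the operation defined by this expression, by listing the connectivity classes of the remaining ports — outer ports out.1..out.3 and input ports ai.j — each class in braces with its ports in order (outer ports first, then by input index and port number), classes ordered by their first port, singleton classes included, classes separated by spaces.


{out.1, out.2, out.3} {a1.1, a1.2, a1.3, a2.1, a2.3, a3.1, a3.3} {a2.2} {a3.2}

After gluing at w2, chains via deleted ports link the a-ports.
the subtree at w1 composes to {out.1, out.2, a1.1, a1.2, a1.3, a2.1, a2.3} {out.3} {a2.2} on (a1, a2); out.j = own outer ports
the subtree at w2 composes to {out.1, out.2, out.3} {a1.1, a1.2, a1.3, a2.1, a2.3, a3.1, a3.3} {a2.2} {a3.2} on (a1, a2, a3); out.j = own outer ports


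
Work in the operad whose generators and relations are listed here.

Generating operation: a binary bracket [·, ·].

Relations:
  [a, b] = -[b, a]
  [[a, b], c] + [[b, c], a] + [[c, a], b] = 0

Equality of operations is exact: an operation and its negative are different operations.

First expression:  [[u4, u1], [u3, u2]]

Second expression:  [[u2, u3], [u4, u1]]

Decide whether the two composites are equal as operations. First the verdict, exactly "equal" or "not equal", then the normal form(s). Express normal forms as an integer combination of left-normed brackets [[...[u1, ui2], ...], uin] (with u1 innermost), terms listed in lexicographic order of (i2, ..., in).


equal: each reduces to [[[u1, u4], u2], u3] - [[[u1, u4], u3], u2]

Reducing the first expression gives [[[u1, u4], u2], u3] - [[[u1, u4], u3], u2]
Reducing the second expression gives [[[u1, u4], u2], u3] - [[[u1, u4], u3], u2]
One common form — equal.


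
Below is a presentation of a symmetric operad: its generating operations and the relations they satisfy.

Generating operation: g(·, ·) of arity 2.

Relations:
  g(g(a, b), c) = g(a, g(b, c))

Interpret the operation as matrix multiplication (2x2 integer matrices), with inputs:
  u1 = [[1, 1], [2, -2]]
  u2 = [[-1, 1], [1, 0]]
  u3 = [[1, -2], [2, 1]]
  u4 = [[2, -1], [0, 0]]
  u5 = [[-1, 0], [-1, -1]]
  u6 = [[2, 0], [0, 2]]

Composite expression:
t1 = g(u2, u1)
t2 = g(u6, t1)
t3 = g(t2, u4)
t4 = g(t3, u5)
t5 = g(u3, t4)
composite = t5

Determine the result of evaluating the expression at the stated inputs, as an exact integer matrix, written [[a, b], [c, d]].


g(u2, u1) = [[1, -3], [1, 1]]
g(u6, g(u2, u1)) = [[2, -6], [2, 2]]
g(g(u6, g(u2, u1)), u4) = [[4, -2], [4, -2]]
g(g(g(u6, g(u2, u1)), u4), u5) = [[-2, 2], [-2, 2]]
g(u3, g(g(g(u6, g(u2, u1)), u4), u5)) = [[2, -2], [-6, 6]]

[[2, -2], [-6, 6]]


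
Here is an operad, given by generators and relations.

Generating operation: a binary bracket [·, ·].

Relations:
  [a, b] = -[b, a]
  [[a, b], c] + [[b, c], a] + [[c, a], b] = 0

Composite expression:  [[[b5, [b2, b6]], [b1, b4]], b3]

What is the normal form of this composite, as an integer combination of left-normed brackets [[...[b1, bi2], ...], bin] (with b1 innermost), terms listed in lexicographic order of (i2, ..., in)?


[[[[[b1, b4], b2], b6], b5], b3] - [[[[[b1, b4], b5], b2], b6], b3] + [[[[[b1, b4], b5], b6], b2], b3] - [[[[[b1, b4], b6], b2], b5], b3]

Left-normed coefficients sit on the b1-initial expansion words.
Composite bracket: [[[b5, [b2, b6]], [b1, b4]], b3]
The bracket unfolds into 32 signed words via [a, b] = ab - ba (2^5 = 32).
The b1-initial words carry the normal form:
  from b1b4b2b6b5b3, sign +1: term +[[[[[b1, b4], b2], b6], b5], b3]
  from b1b4b5b2b6b3, sign -1: term -[[[[[b1, b4], b5], b2], b6], b3]
  from b1b4b5b6b2b3, sign +1: term +[[[[[b1, b4], b5], b6], b2], b3]
  from b1b4b6b2b5b3, sign -1: term -[[[[[b1, b4], b6], b2], b5], b3]
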